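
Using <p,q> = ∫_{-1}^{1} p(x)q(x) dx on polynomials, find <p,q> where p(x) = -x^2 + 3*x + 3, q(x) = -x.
<p,q> = -2

Expand the product: p(x)·q(x) = x^3 - 3*x^2 - 3*x.
∫_{-1}^{1} of each monomial x^k gives [2/(k+1) if k even, 0 if k odd]. Integrating term-by-term (or equivalently evaluating the antiderivative F(x) = x^4/4 - x^3 - 3*x^2/2 at the endpoints):
  F(1) − F(−1) = -9/4 − (-1/4) = -2.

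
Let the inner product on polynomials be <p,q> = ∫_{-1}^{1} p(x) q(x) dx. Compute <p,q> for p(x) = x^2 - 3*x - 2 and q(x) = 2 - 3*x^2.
<p,q> = -58/15

Expand the product: p(x)·q(x) = -3*x^4 + 9*x^3 + 8*x^2 - 6*x - 4.
∫_{-1}^{1} of each monomial x^k gives [2/(k+1) if k even, 0 if k odd]. Integrating term-by-term (or equivalently evaluating the antiderivative F(x) = -3*x^5/5 + 9*x^4/4 + 8*x^3/3 - 3*x^2 - 4*x at the endpoints):
  F(1) − F(−1) = -161/60 − (71/60) = -58/15.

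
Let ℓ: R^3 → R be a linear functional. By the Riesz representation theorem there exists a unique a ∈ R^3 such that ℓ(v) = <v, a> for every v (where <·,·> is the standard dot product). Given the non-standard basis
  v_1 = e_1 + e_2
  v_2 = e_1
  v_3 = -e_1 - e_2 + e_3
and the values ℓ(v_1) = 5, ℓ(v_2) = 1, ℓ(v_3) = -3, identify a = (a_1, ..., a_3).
a = (1, 4, 2)

Write a = (a_1, ..., a_3) in the standard basis. For each basis vector v_i, ℓ(v_i) = <v_i, a> is a linear equation in the a_j's. Collect the n equations into a matrix system V a = ℓ, where row i of V is v_i (expressed in the standard basis). Since V is invertible (lower-triangular with 1s on the diagonal, up to permutation), solve by back-substitution:
  V =
[[1, 1, 0],
 [1, 0, 0],
 [-1, -1, 1]]
  V a = (5, 1, -3)
Solving gives a = (1, 4, 2).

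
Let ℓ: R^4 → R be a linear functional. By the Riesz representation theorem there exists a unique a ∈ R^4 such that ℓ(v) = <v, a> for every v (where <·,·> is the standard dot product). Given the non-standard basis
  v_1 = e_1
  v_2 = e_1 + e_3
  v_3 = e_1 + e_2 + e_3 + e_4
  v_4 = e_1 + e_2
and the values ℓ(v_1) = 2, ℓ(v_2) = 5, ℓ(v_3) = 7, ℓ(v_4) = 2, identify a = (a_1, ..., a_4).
a = (2, 0, 3, 2)

Write a = (a_1, ..., a_4) in the standard basis. For each basis vector v_i, ℓ(v_i) = <v_i, a> is a linear equation in the a_j's. Collect the n equations into a matrix system V a = ℓ, where row i of V is v_i (expressed in the standard basis). Since V is invertible (lower-triangular with 1s on the diagonal, up to permutation), solve by back-substitution:
  V =
[[1, 0, 0, 0],
 [1, 0, 1, 0],
 [1, 1, 1, 1],
 [1, 1, 0, 0]]
  V a = (2, 5, 7, 2)
Solving gives a = (2, 0, 3, 2).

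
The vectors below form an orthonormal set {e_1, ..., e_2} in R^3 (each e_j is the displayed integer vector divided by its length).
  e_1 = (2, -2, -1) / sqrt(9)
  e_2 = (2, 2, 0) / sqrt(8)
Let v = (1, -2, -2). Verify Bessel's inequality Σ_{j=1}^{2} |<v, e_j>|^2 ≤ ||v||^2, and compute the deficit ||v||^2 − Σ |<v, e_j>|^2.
Σ |<v, e_j>|^2 = 137/18; ||v||^2 = 9; deficit = 25/18

Write each e_j = u_j / sqrt(<u_j, u_j>) where u_j is the displayed integer vector. Then <v, e_j> = <v, u_j> / sqrt(<u_j, u_j>), so |<v, e_j>|^2 = <v, u_j>^2 / <u_j, u_j>.
Coefficients: <v, e_1> = 8/sqrt(9), <v, e_2> = -2/sqrt(8).
Square and sum: Σ |<v, e_j>|^2 = 137/18.
Compute ||v||^2 = v·v = 9.
Deficit = 9 − 137/18 = 25/18 ≥ 0, confirming Bessel's inequality. (The deficit equals ||v − Σ <v,e_j> e_j||^2, the squared distance from v to span{e_j}.)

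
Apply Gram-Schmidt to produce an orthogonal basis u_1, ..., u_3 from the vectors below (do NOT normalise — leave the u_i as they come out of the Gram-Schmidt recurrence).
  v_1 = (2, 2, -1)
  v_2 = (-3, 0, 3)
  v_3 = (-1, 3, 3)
Orthogonal basis:
  u_1 = (2, 2, -1)
  u_2 = (-1, 2, 2)
  u_3 = (2/9, -1/9, 2/9)

Apply the Gram-Schmidt recurrence
  u_1 = v_1
  u_i = v_i − Σ_{j<i} ((v_i · u_j) / (u_j · u_j)) · u_j.

Step by step this gives:
  u_1 = (2, 2, -1)
  u_2 = (-1, 2, 2)
  u_3 = (2/9, -1/9, 2/9)

Orthogonality check:
  u_2 · u_1 = 0 (should be 0)
  u_3 · u_1 = 0 (should be 0)
  u_3 · u_2 = 0 (should be 0)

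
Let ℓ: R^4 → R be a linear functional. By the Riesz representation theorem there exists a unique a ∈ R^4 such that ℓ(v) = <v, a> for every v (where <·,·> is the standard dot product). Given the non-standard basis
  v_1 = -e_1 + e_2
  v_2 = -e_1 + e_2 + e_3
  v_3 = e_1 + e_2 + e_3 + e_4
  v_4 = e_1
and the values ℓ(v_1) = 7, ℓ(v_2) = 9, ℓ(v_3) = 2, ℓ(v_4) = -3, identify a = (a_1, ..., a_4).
a = (-3, 4, 2, -1)

Write a = (a_1, ..., a_4) in the standard basis. For each basis vector v_i, ℓ(v_i) = <v_i, a> is a linear equation in the a_j's. Collect the n equations into a matrix system V a = ℓ, where row i of V is v_i (expressed in the standard basis). Since V is invertible (lower-triangular with 1s on the diagonal, up to permutation), solve by back-substitution:
  V =
[[-1, 1, 0, 0],
 [-1, 1, 1, 0],
 [1, 1, 1, 1],
 [1, 0, 0, 0]]
  V a = (7, 9, 2, -3)
Solving gives a = (-3, 4, 2, -1).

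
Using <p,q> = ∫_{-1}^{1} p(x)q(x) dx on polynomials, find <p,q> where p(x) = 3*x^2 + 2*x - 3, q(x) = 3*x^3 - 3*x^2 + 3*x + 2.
<p,q> = 4/5

Expand the product: p(x)·q(x) = 9*x^5 - 3*x^4 - 6*x^3 + 21*x^2 - 5*x - 6.
∫_{-1}^{1} of each monomial x^k gives [2/(k+1) if k even, 0 if k odd]. Integrating term-by-term (or equivalently evaluating the antiderivative F(x) = 3*x^6/2 - 3*x^5/5 - 3*x^4/2 + 7*x^3 - 5*x^2/2 - 6*x at the endpoints):
  F(1) − F(−1) = -21/10 − (-29/10) = 4/5.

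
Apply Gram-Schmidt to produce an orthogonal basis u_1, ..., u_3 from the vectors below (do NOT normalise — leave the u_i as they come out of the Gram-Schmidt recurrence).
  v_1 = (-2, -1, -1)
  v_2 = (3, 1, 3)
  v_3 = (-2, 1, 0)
Orthogonal basis:
  u_1 = (-2, -1, -1)
  u_2 = (-1/3, -2/3, 4/3)
  u_3 = (-1, 3/2, 1/2)

Apply the Gram-Schmidt recurrence
  u_1 = v_1
  u_i = v_i − Σ_{j<i} ((v_i · u_j) / (u_j · u_j)) · u_j.

Step by step this gives:
  u_1 = (-2, -1, -1)
  u_2 = (-1/3, -2/3, 4/3)
  u_3 = (-1, 3/2, 1/2)

Orthogonality check:
  u_2 · u_1 = 0 (should be 0)
  u_3 · u_1 = 0 (should be 0)
  u_3 · u_2 = 0 (should be 0)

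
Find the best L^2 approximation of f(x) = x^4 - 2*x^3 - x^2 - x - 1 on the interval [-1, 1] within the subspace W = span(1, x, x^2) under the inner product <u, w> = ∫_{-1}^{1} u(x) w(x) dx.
g(x) = -x^2/7 - 11*x/5 - 38/35

The best approximation g ∈ W is the orthogonal projection of f onto W. Writing g = a_0 + a_1 x + a_2 x^2, the coefficients solve the normal equations G · a = b where
  G_{ij} = <φ_i, φ_j> and b_i = <f, φ_i>, with φ_0 = 1, φ_1 = x, φ_2 = x^2.
G =
  [2, 0, 2/3]
  [0, 2/3, 0]
  [2/3, 0, 2/5],
b = (-34/15, -22/15, -82/105).
Solving gives a_0 = -38/35, a_1 = -11/5, a_2 = -1/7, so
  g(x) = -x^2/7 - 11*x/5 - 38/35.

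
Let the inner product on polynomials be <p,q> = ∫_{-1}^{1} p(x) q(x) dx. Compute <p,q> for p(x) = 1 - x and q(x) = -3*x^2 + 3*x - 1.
<p,q> = -6

Expand the product: p(x)·q(x) = 3*x^3 - 6*x^2 + 4*x - 1.
∫_{-1}^{1} of each monomial x^k gives [2/(k+1) if k even, 0 if k odd]. Integrating term-by-term (or equivalently evaluating the antiderivative F(x) = 3*x^4/4 - 2*x^3 + 2*x^2 - x at the endpoints):
  F(1) − F(−1) = -1/4 − (23/4) = -6.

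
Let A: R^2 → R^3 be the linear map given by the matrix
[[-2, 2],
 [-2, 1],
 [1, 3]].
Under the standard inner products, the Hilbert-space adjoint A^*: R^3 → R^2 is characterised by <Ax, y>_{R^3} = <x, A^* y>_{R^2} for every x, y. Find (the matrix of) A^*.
A^* = A^T =
[[-2, -2, 1],
 [2, 1, 3]]

For real matrices with standard dot products, the defining identity <Ax, y> = <x, A^* y> gives (Ax)^T y = x^T (A^*) y, i.e. x^T A^T y = x^T (A^*) y. Since this holds for all x, y, we must have A^* = A^T. Therefore
A^* =
[[-2, -2, 1],
 [2, 1, 3]].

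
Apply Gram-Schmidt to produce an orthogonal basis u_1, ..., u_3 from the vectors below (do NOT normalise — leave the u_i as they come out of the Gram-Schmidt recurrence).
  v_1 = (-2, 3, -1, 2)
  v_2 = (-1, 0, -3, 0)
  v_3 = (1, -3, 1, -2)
Orthogonal basis:
  u_1 = (-2, 3, -1, 2)
  u_2 = (-4/9, -5/6, -49/18, -5/9)
  u_3 = (-117/155, -9/31, 39/155, -6/31)

Apply the Gram-Schmidt recurrence
  u_1 = v_1
  u_i = v_i − Σ_{j<i} ((v_i · u_j) / (u_j · u_j)) · u_j.

Step by step this gives:
  u_1 = (-2, 3, -1, 2)
  u_2 = (-4/9, -5/6, -49/18, -5/9)
  u_3 = (-117/155, -9/31, 39/155, -6/31)

Orthogonality check:
  u_2 · u_1 = 0 (should be 0)
  u_3 · u_1 = 0 (should be 0)
  u_3 · u_2 = 0 (should be 0)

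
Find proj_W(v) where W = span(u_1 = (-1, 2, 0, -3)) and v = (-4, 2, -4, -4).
proj_W(v) = (-10/7, 20/7, 0, -30/7)

Set up U = [u_1 | ... | u_1] ∈ R^(4×1). The projector onto W = col(U) is P = U (U^T U)^(-1) U^T.
Compute U^T U =
  [14],
and U^T v = (20).
Solve U^T U · c = U^T v for the coefficients: c = (10/7). The projection is proj_W(v) = U c.
Check: (v - proj_W(v)) · u_1 = 0  (should be 0).
Result: proj_W(v) = (-10/7, 20/7, 0, -30/7).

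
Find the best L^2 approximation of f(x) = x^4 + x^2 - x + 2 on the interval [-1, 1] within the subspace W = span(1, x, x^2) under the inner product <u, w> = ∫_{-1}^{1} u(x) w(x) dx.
g(x) = 13*x^2/7 - x + 67/35

The best approximation g ∈ W is the orthogonal projection of f onto W. Writing g = a_0 + a_1 x + a_2 x^2, the coefficients solve the normal equations G · a = b where
  G_{ij} = <φ_i, φ_j> and b_i = <f, φ_i>, with φ_0 = 1, φ_1 = x, φ_2 = x^2.
G =
  [2, 0, 2/3]
  [0, 2/3, 0]
  [2/3, 0, 2/5],
b = (76/15, -2/3, 212/105).
Solving gives a_0 = 67/35, a_1 = -1, a_2 = 13/7, so
  g(x) = 13*x^2/7 - x + 67/35.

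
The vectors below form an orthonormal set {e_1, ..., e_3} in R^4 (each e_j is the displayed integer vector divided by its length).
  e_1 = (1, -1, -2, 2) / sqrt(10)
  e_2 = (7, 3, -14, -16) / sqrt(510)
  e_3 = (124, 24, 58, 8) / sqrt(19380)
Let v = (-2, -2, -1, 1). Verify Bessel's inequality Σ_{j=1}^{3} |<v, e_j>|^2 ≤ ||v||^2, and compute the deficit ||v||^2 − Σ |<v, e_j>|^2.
Σ |<v, e_j>|^2 = 829/95; ||v||^2 = 10; deficit = 121/95

Write each e_j = u_j / sqrt(<u_j, u_j>) where u_j is the displayed integer vector. Then <v, e_j> = <v, u_j> / sqrt(<u_j, u_j>), so |<v, e_j>|^2 = <v, u_j>^2 / <u_j, u_j>.
Coefficients: <v, e_1> = 4/sqrt(10), <v, e_2> = -22/sqrt(510), <v, e_3> = -346/sqrt(19380).
Square and sum: Σ |<v, e_j>|^2 = 829/95.
Compute ||v||^2 = v·v = 10.
Deficit = 10 − 829/95 = 121/95 ≥ 0, confirming Bessel's inequality. (The deficit equals ||v − Σ <v,e_j> e_j||^2, the squared distance from v to span{e_j}.)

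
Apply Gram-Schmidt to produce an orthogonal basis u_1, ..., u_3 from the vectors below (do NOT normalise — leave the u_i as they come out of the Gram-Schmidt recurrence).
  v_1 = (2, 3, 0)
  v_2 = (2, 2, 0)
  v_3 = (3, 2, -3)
Orthogonal basis:
  u_1 = (2, 3, 0)
  u_2 = (6/13, -4/13, 0)
  u_3 = (0, 0, -3)

Apply the Gram-Schmidt recurrence
  u_1 = v_1
  u_i = v_i − Σ_{j<i} ((v_i · u_j) / (u_j · u_j)) · u_j.

Step by step this gives:
  u_1 = (2, 3, 0)
  u_2 = (6/13, -4/13, 0)
  u_3 = (0, 0, -3)

Orthogonality check:
  u_2 · u_1 = 0 (should be 0)
  u_3 · u_1 = 0 (should be 0)
  u_3 · u_2 = 0 (should be 0)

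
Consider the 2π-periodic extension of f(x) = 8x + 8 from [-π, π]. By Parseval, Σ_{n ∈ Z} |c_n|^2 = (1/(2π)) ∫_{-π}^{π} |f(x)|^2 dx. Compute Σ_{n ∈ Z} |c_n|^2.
Σ |c_n|^2 = 64π^2/3 + 64

Expand and integrate term by term over [-π, π]:
  ∫ (8x)^2 dx = 64·(2π^3/3); ∫ 2·8·(8)·x dx = 0 (odd integrand); ∫ 8^2 dx = 64·2π.
So (1/(2π)) ∫_{-π}^{π} (8x + 8)^2 dx = 64π^2/3 + 64 = 64π^2/3 + 64.
Parseval ⇒ Σ |c_n|^2 = 64π^2/3 + 64.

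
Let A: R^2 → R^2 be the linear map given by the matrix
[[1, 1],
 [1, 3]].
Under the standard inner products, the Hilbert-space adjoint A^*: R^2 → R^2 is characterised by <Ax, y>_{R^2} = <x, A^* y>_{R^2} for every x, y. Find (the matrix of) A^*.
A^* = A^T =
[[1, 1],
 [1, 3]]

For real matrices with standard dot products, the defining identity <Ax, y> = <x, A^* y> gives (Ax)^T y = x^T (A^*) y, i.e. x^T A^T y = x^T (A^*) y. Since this holds for all x, y, we must have A^* = A^T. Therefore
A^* =
[[1, 1],
 [1, 3]].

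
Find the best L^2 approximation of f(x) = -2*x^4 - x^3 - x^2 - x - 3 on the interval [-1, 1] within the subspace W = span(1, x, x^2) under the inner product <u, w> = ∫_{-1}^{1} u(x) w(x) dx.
g(x) = -19*x^2/7 - 8*x/5 - 99/35

The best approximation g ∈ W is the orthogonal projection of f onto W. Writing g = a_0 + a_1 x + a_2 x^2, the coefficients solve the normal equations G · a = b where
  G_{ij} = <φ_i, φ_j> and b_i = <f, φ_i>, with φ_0 = 1, φ_1 = x, φ_2 = x^2.
G =
  [2, 0, 2/3]
  [0, 2/3, 0]
  [2/3, 0, 2/5],
b = (-112/15, -16/15, -104/35).
Solving gives a_0 = -99/35, a_1 = -8/5, a_2 = -19/7, so
  g(x) = -19*x^2/7 - 8*x/5 - 99/35.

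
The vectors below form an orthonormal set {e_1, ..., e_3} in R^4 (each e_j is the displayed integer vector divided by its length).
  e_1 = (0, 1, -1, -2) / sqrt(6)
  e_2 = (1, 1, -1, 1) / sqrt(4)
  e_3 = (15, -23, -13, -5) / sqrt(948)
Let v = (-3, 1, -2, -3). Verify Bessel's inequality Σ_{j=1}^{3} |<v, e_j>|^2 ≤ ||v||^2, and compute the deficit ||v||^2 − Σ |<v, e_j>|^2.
Σ |<v, e_j>|^2 = 1305/79; ||v||^2 = 23; deficit = 512/79

Write each e_j = u_j / sqrt(<u_j, u_j>) where u_j is the displayed integer vector. Then <v, e_j> = <v, u_j> / sqrt(<u_j, u_j>), so |<v, e_j>|^2 = <v, u_j>^2 / <u_j, u_j>.
Coefficients: <v, e_1> = 9/sqrt(6), <v, e_2> = -3/sqrt(4), <v, e_3> = -27/sqrt(948).
Square and sum: Σ |<v, e_j>|^2 = 1305/79.
Compute ||v||^2 = v·v = 23.
Deficit = 23 − 1305/79 = 512/79 ≥ 0, confirming Bessel's inequality. (The deficit equals ||v − Σ <v,e_j> e_j||^2, the squared distance from v to span{e_j}.)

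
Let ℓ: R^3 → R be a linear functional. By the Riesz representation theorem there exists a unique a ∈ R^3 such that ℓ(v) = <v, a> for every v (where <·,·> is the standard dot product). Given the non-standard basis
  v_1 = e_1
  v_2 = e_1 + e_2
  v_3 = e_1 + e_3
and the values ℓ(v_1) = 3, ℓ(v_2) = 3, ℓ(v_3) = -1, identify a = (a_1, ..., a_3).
a = (3, 0, -4)

Write a = (a_1, ..., a_3) in the standard basis. For each basis vector v_i, ℓ(v_i) = <v_i, a> is a linear equation in the a_j's. Collect the n equations into a matrix system V a = ℓ, where row i of V is v_i (expressed in the standard basis). Since V is invertible (lower-triangular with 1s on the diagonal, up to permutation), solve by back-substitution:
  V =
[[1, 0, 0],
 [1, 1, 0],
 [1, 0, 1]]
  V a = (3, 3, -1)
Solving gives a = (3, 0, -4).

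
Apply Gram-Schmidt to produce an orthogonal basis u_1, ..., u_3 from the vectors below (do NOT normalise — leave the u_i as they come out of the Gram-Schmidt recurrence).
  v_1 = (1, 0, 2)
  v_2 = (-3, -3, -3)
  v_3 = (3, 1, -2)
Orthogonal basis:
  u_1 = (1, 0, 2)
  u_2 = (-6/5, -3, 3/5)
  u_3 = (7/3, -7/6, -7/6)

Apply the Gram-Schmidt recurrence
  u_1 = v_1
  u_i = v_i − Σ_{j<i} ((v_i · u_j) / (u_j · u_j)) · u_j.

Step by step this gives:
  u_1 = (1, 0, 2)
  u_2 = (-6/5, -3, 3/5)
  u_3 = (7/3, -7/6, -7/6)

Orthogonality check:
  u_2 · u_1 = 0 (should be 0)
  u_3 · u_1 = 0 (should be 0)
  u_3 · u_2 = 0 (should be 0)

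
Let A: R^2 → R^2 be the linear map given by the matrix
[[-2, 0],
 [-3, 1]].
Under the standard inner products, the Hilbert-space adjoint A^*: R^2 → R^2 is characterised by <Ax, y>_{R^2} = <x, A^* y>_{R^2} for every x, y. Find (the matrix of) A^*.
A^* = A^T =
[[-2, -3],
 [0, 1]]

For real matrices with standard dot products, the defining identity <Ax, y> = <x, A^* y> gives (Ax)^T y = x^T (A^*) y, i.e. x^T A^T y = x^T (A^*) y. Since this holds for all x, y, we must have A^* = A^T. Therefore
A^* =
[[-2, -3],
 [0, 1]].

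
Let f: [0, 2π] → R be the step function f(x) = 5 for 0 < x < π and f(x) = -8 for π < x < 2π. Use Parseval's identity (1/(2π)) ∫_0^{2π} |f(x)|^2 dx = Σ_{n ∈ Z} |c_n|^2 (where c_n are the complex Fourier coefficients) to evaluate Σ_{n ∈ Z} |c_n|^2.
Σ |c_n|^2 = 89/2

Parseval equates the L^2 energy of f (normalised by 1/(2π)) with the ℓ^2 sum of its Fourier coefficients: (1/(2π)) ∫_0^{2π} |f|^2 = Σ |c_n|^2.
Compute the left side: (1/(2π)) [∫_0^π 5^2 dx + ∫_π^{2π} (-8)^2 dx] = (1/(2π)) · (25π + 64π) = (25 + 64)/2 = 89/2.
So Σ_{n ∈ Z} |c_n|^2 = 89/2.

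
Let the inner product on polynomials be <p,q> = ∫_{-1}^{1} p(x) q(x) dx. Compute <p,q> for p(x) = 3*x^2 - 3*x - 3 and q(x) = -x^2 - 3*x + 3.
<p,q> = -26/5

Expand the product: p(x)·q(x) = -3*x^4 - 6*x^3 + 21*x^2 - 9.
∫_{-1}^{1} of each monomial x^k gives [2/(k+1) if k even, 0 if k odd]. Integrating term-by-term (or equivalently evaluating the antiderivative F(x) = -3*x^5/5 - 3*x^4/2 + 7*x^3 - 9*x at the endpoints):
  F(1) − F(−1) = -41/10 − (11/10) = -26/5.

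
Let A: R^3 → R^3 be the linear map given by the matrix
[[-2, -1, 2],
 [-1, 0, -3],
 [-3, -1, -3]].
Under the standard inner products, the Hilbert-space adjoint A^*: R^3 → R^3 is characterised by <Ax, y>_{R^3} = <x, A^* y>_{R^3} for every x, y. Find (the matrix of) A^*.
A^* = A^T =
[[-2, -1, -3],
 [-1, 0, -1],
 [2, -3, -3]]

For real matrices with standard dot products, the defining identity <Ax, y> = <x, A^* y> gives (Ax)^T y = x^T (A^*) y, i.e. x^T A^T y = x^T (A^*) y. Since this holds for all x, y, we must have A^* = A^T. Therefore
A^* =
[[-2, -1, -3],
 [-1, 0, -1],
 [2, -3, -3]].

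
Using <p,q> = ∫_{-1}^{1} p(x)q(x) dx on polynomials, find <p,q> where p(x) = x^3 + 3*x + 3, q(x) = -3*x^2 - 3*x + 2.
<p,q> = -6/5

Expand the product: p(x)·q(x) = -3*x^5 - 3*x^4 - 7*x^3 - 18*x^2 - 3*x + 6.
∫_{-1}^{1} of each monomial x^k gives [2/(k+1) if k even, 0 if k odd]. Integrating term-by-term (or equivalently evaluating the antiderivative F(x) = -x^6/2 - 3*x^5/5 - 7*x^4/4 - 6*x^3 - 3*x^2/2 + 6*x at the endpoints):
  F(1) − F(−1) = -87/20 − (-63/20) = -6/5.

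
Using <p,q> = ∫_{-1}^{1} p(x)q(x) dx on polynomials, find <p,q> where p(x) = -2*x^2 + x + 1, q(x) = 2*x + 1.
<p,q> = 2

Expand the product: p(x)·q(x) = -4*x^3 + 3*x + 1.
∫_{-1}^{1} of each monomial x^k gives [2/(k+1) if k even, 0 if k odd]. Integrating term-by-term (or equivalently evaluating the antiderivative F(x) = -x^4 + 3*x^2/2 + x at the endpoints):
  F(1) − F(−1) = 3/2 − (-1/2) = 2.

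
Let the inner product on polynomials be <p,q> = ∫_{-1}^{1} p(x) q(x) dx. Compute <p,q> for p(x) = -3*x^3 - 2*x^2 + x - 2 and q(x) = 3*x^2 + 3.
<p,q> = -112/5

Expand the product: p(x)·q(x) = -9*x^5 - 6*x^4 - 6*x^3 - 12*x^2 + 3*x - 6.
∫_{-1}^{1} of each monomial x^k gives [2/(k+1) if k even, 0 if k odd]. Integrating term-by-term (or equivalently evaluating the antiderivative F(x) = -3*x^6/2 - 6*x^5/5 - 3*x^4/2 - 4*x^3 + 3*x^2/2 - 6*x at the endpoints):
  F(1) − F(−1) = -127/10 − (97/10) = -112/5.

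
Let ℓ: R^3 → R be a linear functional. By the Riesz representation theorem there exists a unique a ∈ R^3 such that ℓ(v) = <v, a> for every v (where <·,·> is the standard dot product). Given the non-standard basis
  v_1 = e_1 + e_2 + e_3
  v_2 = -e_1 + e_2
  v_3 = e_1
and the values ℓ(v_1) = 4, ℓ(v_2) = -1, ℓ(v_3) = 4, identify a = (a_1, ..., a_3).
a = (4, 3, -3)

Write a = (a_1, ..., a_3) in the standard basis. For each basis vector v_i, ℓ(v_i) = <v_i, a> is a linear equation in the a_j's. Collect the n equations into a matrix system V a = ℓ, where row i of V is v_i (expressed in the standard basis). Since V is invertible (lower-triangular with 1s on the diagonal, up to permutation), solve by back-substitution:
  V =
[[1, 1, 1],
 [-1, 1, 0],
 [1, 0, 0]]
  V a = (4, -1, 4)
Solving gives a = (4, 3, -3).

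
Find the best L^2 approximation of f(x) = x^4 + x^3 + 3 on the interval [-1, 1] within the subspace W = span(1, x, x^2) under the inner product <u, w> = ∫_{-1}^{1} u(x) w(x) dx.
g(x) = 6*x^2/7 + 3*x/5 + 102/35

The best approximation g ∈ W is the orthogonal projection of f onto W. Writing g = a_0 + a_1 x + a_2 x^2, the coefficients solve the normal equations G · a = b where
  G_{ij} = <φ_i, φ_j> and b_i = <f, φ_i>, with φ_0 = 1, φ_1 = x, φ_2 = x^2.
G =
  [2, 0, 2/3]
  [0, 2/3, 0]
  [2/3, 0, 2/5],
b = (32/5, 2/5, 16/7).
Solving gives a_0 = 102/35, a_1 = 3/5, a_2 = 6/7, so
  g(x) = 6*x^2/7 + 3*x/5 + 102/35.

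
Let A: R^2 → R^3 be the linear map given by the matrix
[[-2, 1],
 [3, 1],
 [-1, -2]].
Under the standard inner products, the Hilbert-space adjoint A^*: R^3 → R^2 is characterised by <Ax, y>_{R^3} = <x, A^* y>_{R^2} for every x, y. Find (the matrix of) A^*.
A^* = A^T =
[[-2, 3, -1],
 [1, 1, -2]]

For real matrices with standard dot products, the defining identity <Ax, y> = <x, A^* y> gives (Ax)^T y = x^T (A^*) y, i.e. x^T A^T y = x^T (A^*) y. Since this holds for all x, y, we must have A^* = A^T. Therefore
A^* =
[[-2, 3, -1],
 [1, 1, -2]].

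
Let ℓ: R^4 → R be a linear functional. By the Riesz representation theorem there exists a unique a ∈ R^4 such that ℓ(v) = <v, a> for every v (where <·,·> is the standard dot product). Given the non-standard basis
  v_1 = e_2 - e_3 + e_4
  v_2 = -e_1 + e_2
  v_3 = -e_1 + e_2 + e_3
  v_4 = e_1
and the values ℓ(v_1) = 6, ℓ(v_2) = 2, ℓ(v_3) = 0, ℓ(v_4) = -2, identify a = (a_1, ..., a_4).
a = (-2, 0, -2, 4)

Write a = (a_1, ..., a_4) in the standard basis. For each basis vector v_i, ℓ(v_i) = <v_i, a> is a linear equation in the a_j's. Collect the n equations into a matrix system V a = ℓ, where row i of V is v_i (expressed in the standard basis). Since V is invertible (lower-triangular with 1s on the diagonal, up to permutation), solve by back-substitution:
  V =
[[0, 1, -1, 1],
 [-1, 1, 0, 0],
 [-1, 1, 1, 0],
 [1, 0, 0, 0]]
  V a = (6, 2, 0, -2)
Solving gives a = (-2, 0, -2, 4).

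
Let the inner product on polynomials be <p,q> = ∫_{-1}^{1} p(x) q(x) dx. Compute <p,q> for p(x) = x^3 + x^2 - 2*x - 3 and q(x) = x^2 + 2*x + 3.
<p,q> = -292/15

Expand the product: p(x)·q(x) = x^5 + 3*x^4 + 3*x^3 - 4*x^2 - 12*x - 9.
∫_{-1}^{1} of each monomial x^k gives [2/(k+1) if k even, 0 if k odd]. Integrating term-by-term (or equivalently evaluating the antiderivative F(x) = x^6/6 + 3*x^5/5 + 3*x^4/4 - 4*x^3/3 - 6*x^2 - 9*x at the endpoints):
  F(1) − F(−1) = -889/60 − (93/20) = -292/15.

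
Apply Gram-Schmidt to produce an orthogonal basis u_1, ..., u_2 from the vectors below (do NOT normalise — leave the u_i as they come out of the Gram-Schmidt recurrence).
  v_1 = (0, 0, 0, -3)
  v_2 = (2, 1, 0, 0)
Orthogonal basis:
  u_1 = (0, 0, 0, -3)
  u_2 = (2, 1, 0, 0)

Apply the Gram-Schmidt recurrence
  u_1 = v_1
  u_i = v_i − Σ_{j<i} ((v_i · u_j) / (u_j · u_j)) · u_j.

Step by step this gives:
  u_1 = (0, 0, 0, -3)
  u_2 = (2, 1, 0, 0)

Orthogonality check:
  u_2 · u_1 = 0 (should be 0)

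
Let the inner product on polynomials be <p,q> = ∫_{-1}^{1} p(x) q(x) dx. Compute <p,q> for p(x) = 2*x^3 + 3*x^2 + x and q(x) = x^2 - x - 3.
<p,q> = -94/15

Expand the product: p(x)·q(x) = 2*x^5 + x^4 - 8*x^3 - 10*x^2 - 3*x.
∫_{-1}^{1} of each monomial x^k gives [2/(k+1) if k even, 0 if k odd]. Integrating term-by-term (or equivalently evaluating the antiderivative F(x) = x^6/3 + x^5/5 - 2*x^4 - 10*x^3/3 - 3*x^2/2 at the endpoints):
  F(1) − F(−1) = -63/10 − (-1/30) = -94/15.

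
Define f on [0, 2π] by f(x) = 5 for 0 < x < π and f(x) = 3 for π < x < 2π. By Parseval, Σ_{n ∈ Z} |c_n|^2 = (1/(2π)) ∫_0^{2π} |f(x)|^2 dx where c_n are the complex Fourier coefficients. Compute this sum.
Σ |c_n|^2 = 17

Parseval equates the L^2 energy of f (normalised by 1/(2π)) with the ℓ^2 sum of its Fourier coefficients: (1/(2π)) ∫_0^{2π} |f|^2 = Σ |c_n|^2.
Compute the left side: (1/(2π)) [∫_0^π 5^2 dx + ∫_π^{2π} 3^2 dx] = (1/(2π)) · (25π + 9π) = (25 + 9)/2 = 17.
So Σ_{n ∈ Z} |c_n|^2 = 17.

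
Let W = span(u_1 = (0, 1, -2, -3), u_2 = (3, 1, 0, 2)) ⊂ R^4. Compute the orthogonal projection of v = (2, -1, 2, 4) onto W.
proj_W(v) = (97/57, -4/9, 346/171, 713/171)

Set up U = [u_1 | ... | u_2] ∈ R^(4×2). The projector onto W = col(U) is P = U (U^T U)^(-1) U^T.
Compute U^T U =
  [14, -5]
  [-5, 14],
and U^T v = (-17, 13).
Solve U^T U · c = U^T v for the coefficients: c = (-173/171, 97/171). The projection is proj_W(v) = U c.
Check: (v - proj_W(v)) · u_1 = 0  (should be 0).
Check: (v - proj_W(v)) · u_2 = 0  (should be 0).
Result: proj_W(v) = (97/57, -4/9, 346/171, 713/171).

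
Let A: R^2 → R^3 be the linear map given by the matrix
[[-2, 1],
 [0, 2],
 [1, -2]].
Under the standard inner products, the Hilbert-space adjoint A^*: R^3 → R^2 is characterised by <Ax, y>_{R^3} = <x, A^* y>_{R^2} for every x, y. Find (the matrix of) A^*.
A^* = A^T =
[[-2, 0, 1],
 [1, 2, -2]]

For real matrices with standard dot products, the defining identity <Ax, y> = <x, A^* y> gives (Ax)^T y = x^T (A^*) y, i.e. x^T A^T y = x^T (A^*) y. Since this holds for all x, y, we must have A^* = A^T. Therefore
A^* =
[[-2, 0, 1],
 [1, 2, -2]].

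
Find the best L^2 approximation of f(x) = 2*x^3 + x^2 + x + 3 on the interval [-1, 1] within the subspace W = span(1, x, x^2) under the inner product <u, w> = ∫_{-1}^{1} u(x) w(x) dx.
g(x) = x^2 + 11*x/5 + 3

The best approximation g ∈ W is the orthogonal projection of f onto W. Writing g = a_0 + a_1 x + a_2 x^2, the coefficients solve the normal equations G · a = b where
  G_{ij} = <φ_i, φ_j> and b_i = <f, φ_i>, with φ_0 = 1, φ_1 = x, φ_2 = x^2.
G =
  [2, 0, 2/3]
  [0, 2/3, 0]
  [2/3, 0, 2/5],
b = (20/3, 22/15, 12/5).
Solving gives a_0 = 3, a_1 = 11/5, a_2 = 1, so
  g(x) = x^2 + 11*x/5 + 3.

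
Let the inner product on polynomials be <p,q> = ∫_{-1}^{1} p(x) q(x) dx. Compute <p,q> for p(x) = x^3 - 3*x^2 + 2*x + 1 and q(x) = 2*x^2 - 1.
<p,q> = -16/15

Expand the product: p(x)·q(x) = 2*x^5 - 6*x^4 + 3*x^3 + 5*x^2 - 2*x - 1.
∫_{-1}^{1} of each monomial x^k gives [2/(k+1) if k even, 0 if k odd]. Integrating term-by-term (or equivalently evaluating the antiderivative F(x) = x^6/3 - 6*x^5/5 + 3*x^4/4 + 5*x^3/3 - x^2 - x at the endpoints):
  F(1) − F(−1) = -9/20 − (37/60) = -16/15.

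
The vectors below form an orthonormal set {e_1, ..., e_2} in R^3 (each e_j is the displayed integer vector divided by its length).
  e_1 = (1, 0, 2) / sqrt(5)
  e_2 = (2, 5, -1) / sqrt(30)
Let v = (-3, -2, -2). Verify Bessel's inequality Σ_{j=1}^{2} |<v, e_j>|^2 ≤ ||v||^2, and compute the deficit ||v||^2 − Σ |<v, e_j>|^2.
Σ |<v, e_j>|^2 = 49/3; ||v||^2 = 17; deficit = 2/3

Write each e_j = u_j / sqrt(<u_j, u_j>) where u_j is the displayed integer vector. Then <v, e_j> = <v, u_j> / sqrt(<u_j, u_j>), so |<v, e_j>|^2 = <v, u_j>^2 / <u_j, u_j>.
Coefficients: <v, e_1> = -7/sqrt(5), <v, e_2> = -14/sqrt(30).
Square and sum: Σ |<v, e_j>|^2 = 49/3.
Compute ||v||^2 = v·v = 17.
Deficit = 17 − 49/3 = 2/3 ≥ 0, confirming Bessel's inequality. (The deficit equals ||v − Σ <v,e_j> e_j||^2, the squared distance from v to span{e_j}.)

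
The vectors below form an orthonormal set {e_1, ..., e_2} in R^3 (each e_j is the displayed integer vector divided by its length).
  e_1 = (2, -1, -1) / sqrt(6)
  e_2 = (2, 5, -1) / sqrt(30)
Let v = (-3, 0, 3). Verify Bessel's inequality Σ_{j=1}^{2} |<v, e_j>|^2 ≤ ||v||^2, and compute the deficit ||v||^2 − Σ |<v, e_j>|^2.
Σ |<v, e_j>|^2 = 81/5; ||v||^2 = 18; deficit = 9/5

Write each e_j = u_j / sqrt(<u_j, u_j>) where u_j is the displayed integer vector. Then <v, e_j> = <v, u_j> / sqrt(<u_j, u_j>), so |<v, e_j>|^2 = <v, u_j>^2 / <u_j, u_j>.
Coefficients: <v, e_1> = -9/sqrt(6), <v, e_2> = -9/sqrt(30).
Square and sum: Σ |<v, e_j>|^2 = 81/5.
Compute ||v||^2 = v·v = 18.
Deficit = 18 − 81/5 = 9/5 ≥ 0, confirming Bessel's inequality. (The deficit equals ||v − Σ <v,e_j> e_j||^2, the squared distance from v to span{e_j}.)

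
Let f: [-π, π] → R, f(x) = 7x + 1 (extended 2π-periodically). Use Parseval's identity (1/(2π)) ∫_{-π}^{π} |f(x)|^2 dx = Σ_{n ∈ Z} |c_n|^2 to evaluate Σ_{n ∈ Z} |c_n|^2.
Σ |c_n|^2 = 49π^2/3 + 1

Expand and integrate term by term over [-π, π]:
  ∫ (7x)^2 dx = 49·(2π^3/3); ∫ 2·7·(1)·x dx = 0 (odd integrand); ∫ 1^2 dx = 1·2π.
So (1/(2π)) ∫_{-π}^{π} (7x + 1)^2 dx = 49π^2/3 + 1 = 49π^2/3 + 1.
Parseval ⇒ Σ |c_n|^2 = 49π^2/3 + 1.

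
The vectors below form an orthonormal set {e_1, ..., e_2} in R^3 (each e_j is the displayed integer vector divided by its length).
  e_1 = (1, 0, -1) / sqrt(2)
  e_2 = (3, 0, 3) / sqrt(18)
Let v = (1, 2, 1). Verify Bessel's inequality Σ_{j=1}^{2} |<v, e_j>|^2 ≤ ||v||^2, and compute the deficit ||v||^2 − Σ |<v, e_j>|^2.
Σ |<v, e_j>|^2 = 2; ||v||^2 = 6; deficit = 4

Write each e_j = u_j / sqrt(<u_j, u_j>) where u_j is the displayed integer vector. Then <v, e_j> = <v, u_j> / sqrt(<u_j, u_j>), so |<v, e_j>|^2 = <v, u_j>^2 / <u_j, u_j>.
Coefficients: <v, e_1> = 0/sqrt(2), <v, e_2> = 6/sqrt(18).
Square and sum: Σ |<v, e_j>|^2 = 2.
Compute ||v||^2 = v·v = 6.
Deficit = 6 − 2 = 4 ≥ 0, confirming Bessel's inequality. (The deficit equals ||v − Σ <v,e_j> e_j||^2, the squared distance from v to span{e_j}.)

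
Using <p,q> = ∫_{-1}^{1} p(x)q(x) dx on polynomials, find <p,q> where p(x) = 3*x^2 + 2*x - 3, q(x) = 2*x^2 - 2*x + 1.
<p,q> = -124/15

Expand the product: p(x)·q(x) = 6*x^4 - 2*x^3 - 7*x^2 + 8*x - 3.
∫_{-1}^{1} of each monomial x^k gives [2/(k+1) if k even, 0 if k odd]. Integrating term-by-term (or equivalently evaluating the antiderivative F(x) = 6*x^5/5 - x^4/2 - 7*x^3/3 + 4*x^2 - 3*x at the endpoints):
  F(1) − F(−1) = -19/30 − (229/30) = -124/15.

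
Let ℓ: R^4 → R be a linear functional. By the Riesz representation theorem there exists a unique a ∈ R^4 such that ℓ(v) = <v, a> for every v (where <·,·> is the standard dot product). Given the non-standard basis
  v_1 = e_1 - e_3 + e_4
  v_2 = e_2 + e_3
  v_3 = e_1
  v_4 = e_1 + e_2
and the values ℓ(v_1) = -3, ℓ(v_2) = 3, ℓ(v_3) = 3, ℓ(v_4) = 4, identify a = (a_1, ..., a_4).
a = (3, 1, 2, -4)

Write a = (a_1, ..., a_4) in the standard basis. For each basis vector v_i, ℓ(v_i) = <v_i, a> is a linear equation in the a_j's. Collect the n equations into a matrix system V a = ℓ, where row i of V is v_i (expressed in the standard basis). Since V is invertible (lower-triangular with 1s on the diagonal, up to permutation), solve by back-substitution:
  V =
[[1, 0, -1, 1],
 [0, 1, 1, 0],
 [1, 0, 0, 0],
 [1, 1, 0, 0]]
  V a = (-3, 3, 3, 4)
Solving gives a = (3, 1, 2, -4).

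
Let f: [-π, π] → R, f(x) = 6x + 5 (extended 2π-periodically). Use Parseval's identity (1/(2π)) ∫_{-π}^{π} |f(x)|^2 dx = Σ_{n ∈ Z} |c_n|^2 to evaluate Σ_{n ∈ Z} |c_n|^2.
Σ |c_n|^2 = 12π^2 + 25

Expand and integrate term by term over [-π, π]:
  ∫ (6x)^2 dx = 36·(2π^3/3); ∫ 2·6·(5)·x dx = 0 (odd integrand); ∫ 5^2 dx = 25·2π.
So (1/(2π)) ∫_{-π}^{π} (6x + 5)^2 dx = 36π^2/3 + 25 = 12π^2 + 25.
Parseval ⇒ Σ |c_n|^2 = 12π^2 + 25.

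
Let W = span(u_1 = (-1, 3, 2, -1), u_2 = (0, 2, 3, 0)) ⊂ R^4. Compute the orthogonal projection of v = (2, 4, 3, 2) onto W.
proj_W(v) = (22/51, 36/17, 217/51, 22/51)

Set up U = [u_1 | ... | u_2] ∈ R^(4×2). The projector onto W = col(U) is P = U (U^T U)^(-1) U^T.
Compute U^T U =
  [15, 12]
  [12, 13],
and U^T v = (14, 17).
Solve U^T U · c = U^T v for the coefficients: c = (-22/51, 29/17). The projection is proj_W(v) = U c.
Check: (v - proj_W(v)) · u_1 = 0  (should be 0).
Check: (v - proj_W(v)) · u_2 = 0  (should be 0).
Result: proj_W(v) = (22/51, 36/17, 217/51, 22/51).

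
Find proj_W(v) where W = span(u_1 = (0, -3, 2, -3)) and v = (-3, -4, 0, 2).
proj_W(v) = (0, -9/11, 6/11, -9/11)

Set up U = [u_1 | ... | u_1] ∈ R^(4×1). The projector onto W = col(U) is P = U (U^T U)^(-1) U^T.
Compute U^T U =
  [22],
and U^T v = (6).
Solve U^T U · c = U^T v for the coefficients: c = (3/11). The projection is proj_W(v) = U c.
Check: (v - proj_W(v)) · u_1 = 0  (should be 0).
Result: proj_W(v) = (0, -9/11, 6/11, -9/11).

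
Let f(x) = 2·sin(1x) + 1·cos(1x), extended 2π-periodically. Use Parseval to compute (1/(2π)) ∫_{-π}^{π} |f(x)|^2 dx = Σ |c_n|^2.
Σ |c_n|^2 = 5/2

Expand |f|^2 and use orthogonality of {sin(nx), cos(mx)} on [-π, π]:
  ∫_{-π}^{π} sin(nx)^2 dx = π, ∫ cos(mx)^2 dx = π, and cross terms integrate to 0.
So ∫_{-π}^{π} f(x)^2 dx = 2^2 · π + 1^2 · π = (4 + 1)π.
Divide by 2π: (4 + 1)/2 = 5/2.
By Parseval, this equals Σ |c_n|^2.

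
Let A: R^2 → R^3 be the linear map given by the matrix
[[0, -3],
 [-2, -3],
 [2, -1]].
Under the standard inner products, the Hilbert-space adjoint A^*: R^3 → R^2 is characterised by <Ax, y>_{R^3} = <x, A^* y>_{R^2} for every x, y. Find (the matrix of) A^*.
A^* = A^T =
[[0, -2, 2],
 [-3, -3, -1]]

For real matrices with standard dot products, the defining identity <Ax, y> = <x, A^* y> gives (Ax)^T y = x^T (A^*) y, i.e. x^T A^T y = x^T (A^*) y. Since this holds for all x, y, we must have A^* = A^T. Therefore
A^* =
[[0, -2, 2],
 [-3, -3, -1]].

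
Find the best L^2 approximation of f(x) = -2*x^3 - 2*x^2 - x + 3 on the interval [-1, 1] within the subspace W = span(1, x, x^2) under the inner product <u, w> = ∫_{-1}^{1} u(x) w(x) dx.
g(x) = -2*x^2 - 11*x/5 + 3

The best approximation g ∈ W is the orthogonal projection of f onto W. Writing g = a_0 + a_1 x + a_2 x^2, the coefficients solve the normal equations G · a = b where
  G_{ij} = <φ_i, φ_j> and b_i = <f, φ_i>, with φ_0 = 1, φ_1 = x, φ_2 = x^2.
G =
  [2, 0, 2/3]
  [0, 2/3, 0]
  [2/3, 0, 2/5],
b = (14/3, -22/15, 6/5).
Solving gives a_0 = 3, a_1 = -11/5, a_2 = -2, so
  g(x) = -2*x^2 - 11*x/5 + 3.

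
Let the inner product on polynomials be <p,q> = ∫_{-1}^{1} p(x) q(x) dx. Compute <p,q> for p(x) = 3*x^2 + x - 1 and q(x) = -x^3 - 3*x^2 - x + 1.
<p,q> = -8/3

Expand the product: p(x)·q(x) = -3*x^5 - 10*x^4 - 5*x^3 + 5*x^2 + 2*x - 1.
∫_{-1}^{1} of each monomial x^k gives [2/(k+1) if k even, 0 if k odd]. Integrating term-by-term (or equivalently evaluating the antiderivative F(x) = -x^6/2 - 2*x^5 - 5*x^4/4 + 5*x^3/3 + x^2 - x at the endpoints):
  F(1) − F(−1) = -25/12 − (7/12) = -8/3.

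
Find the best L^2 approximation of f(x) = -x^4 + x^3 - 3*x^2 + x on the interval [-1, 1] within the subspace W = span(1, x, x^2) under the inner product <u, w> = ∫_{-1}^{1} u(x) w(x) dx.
g(x) = -27*x^2/7 + 8*x/5 + 3/35

The best approximation g ∈ W is the orthogonal projection of f onto W. Writing g = a_0 + a_1 x + a_2 x^2, the coefficients solve the normal equations G · a = b where
  G_{ij} = <φ_i, φ_j> and b_i = <f, φ_i>, with φ_0 = 1, φ_1 = x, φ_2 = x^2.
G =
  [2, 0, 2/3]
  [0, 2/3, 0]
  [2/3, 0, 2/5],
b = (-12/5, 16/15, -52/35).
Solving gives a_0 = 3/35, a_1 = 8/5, a_2 = -27/7, so
  g(x) = -27*x^2/7 + 8*x/5 + 3/35.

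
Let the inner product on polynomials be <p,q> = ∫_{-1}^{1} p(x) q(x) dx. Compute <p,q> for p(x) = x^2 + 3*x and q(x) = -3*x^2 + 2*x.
<p,q> = 14/5

Expand the product: p(x)·q(x) = -3*x^4 - 7*x^3 + 6*x^2.
∫_{-1}^{1} of each monomial x^k gives [2/(k+1) if k even, 0 if k odd]. Integrating term-by-term (or equivalently evaluating the antiderivative F(x) = -3*x^5/5 - 7*x^4/4 + 2*x^3 at the endpoints):
  F(1) − F(−1) = -7/20 − (-63/20) = 14/5.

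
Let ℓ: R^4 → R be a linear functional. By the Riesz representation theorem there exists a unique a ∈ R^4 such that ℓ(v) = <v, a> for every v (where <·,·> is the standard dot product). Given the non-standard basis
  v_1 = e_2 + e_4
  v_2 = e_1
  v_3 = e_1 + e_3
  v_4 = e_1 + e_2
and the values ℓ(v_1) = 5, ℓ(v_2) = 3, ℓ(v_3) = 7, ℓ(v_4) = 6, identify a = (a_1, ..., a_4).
a = (3, 3, 4, 2)

Write a = (a_1, ..., a_4) in the standard basis. For each basis vector v_i, ℓ(v_i) = <v_i, a> is a linear equation in the a_j's. Collect the n equations into a matrix system V a = ℓ, where row i of V is v_i (expressed in the standard basis). Since V is invertible (lower-triangular with 1s on the diagonal, up to permutation), solve by back-substitution:
  V =
[[0, 1, 0, 1],
 [1, 0, 0, 0],
 [1, 0, 1, 0],
 [1, 1, 0, 0]]
  V a = (5, 3, 7, 6)
Solving gives a = (3, 3, 4, 2).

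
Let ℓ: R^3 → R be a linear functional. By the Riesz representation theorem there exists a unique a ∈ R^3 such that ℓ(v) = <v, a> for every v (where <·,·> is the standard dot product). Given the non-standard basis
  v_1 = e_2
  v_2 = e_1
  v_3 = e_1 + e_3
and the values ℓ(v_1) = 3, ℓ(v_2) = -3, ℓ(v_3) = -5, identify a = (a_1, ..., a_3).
a = (-3, 3, -2)

Write a = (a_1, ..., a_3) in the standard basis. For each basis vector v_i, ℓ(v_i) = <v_i, a> is a linear equation in the a_j's. Collect the n equations into a matrix system V a = ℓ, where row i of V is v_i (expressed in the standard basis). Since V is invertible (lower-triangular with 1s on the diagonal, up to permutation), solve by back-substitution:
  V =
[[0, 1, 0],
 [1, 0, 0],
 [1, 0, 1]]
  V a = (3, -3, -5)
Solving gives a = (-3, 3, -2).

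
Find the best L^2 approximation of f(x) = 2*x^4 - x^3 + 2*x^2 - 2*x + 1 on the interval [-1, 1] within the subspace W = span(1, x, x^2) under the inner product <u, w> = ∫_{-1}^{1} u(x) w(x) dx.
g(x) = 26*x^2/7 - 13*x/5 + 29/35

The best approximation g ∈ W is the orthogonal projection of f onto W. Writing g = a_0 + a_1 x + a_2 x^2, the coefficients solve the normal equations G · a = b where
  G_{ij} = <φ_i, φ_j> and b_i = <f, φ_i>, with φ_0 = 1, φ_1 = x, φ_2 = x^2.
G =
  [2, 0, 2/3]
  [0, 2/3, 0]
  [2/3, 0, 2/5],
b = (62/15, -26/15, 214/105).
Solving gives a_0 = 29/35, a_1 = -13/5, a_2 = 26/7, so
  g(x) = 26*x^2/7 - 13*x/5 + 29/35.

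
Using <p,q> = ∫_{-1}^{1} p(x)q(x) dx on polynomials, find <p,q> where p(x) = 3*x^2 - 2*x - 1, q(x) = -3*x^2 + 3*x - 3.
<p,q> = -28/5

Expand the product: p(x)·q(x) = -9*x^4 + 15*x^3 - 12*x^2 + 3*x + 3.
∫_{-1}^{1} of each monomial x^k gives [2/(k+1) if k even, 0 if k odd]. Integrating term-by-term (or equivalently evaluating the antiderivative F(x) = -9*x^5/5 + 15*x^4/4 - 4*x^3 + 3*x^2/2 + 3*x at the endpoints):
  F(1) − F(−1) = 49/20 − (161/20) = -28/5.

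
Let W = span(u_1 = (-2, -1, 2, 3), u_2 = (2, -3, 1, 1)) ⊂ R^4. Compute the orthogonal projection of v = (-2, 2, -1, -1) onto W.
proj_W(v) = (-207/127, 609/254, -99/127, -195/254)

Set up U = [u_1 | ... | u_2] ∈ R^(4×2). The projector onto W = col(U) is P = U (U^T U)^(-1) U^T.
Compute U^T U =
  [18, 4]
  [4, 15],
and U^T v = (-3, -12).
Solve U^T U · c = U^T v for the coefficients: c = (3/254, -102/127). The projection is proj_W(v) = U c.
Check: (v - proj_W(v)) · u_1 = 0  (should be 0).
Check: (v - proj_W(v)) · u_2 = 0  (should be 0).
Result: proj_W(v) = (-207/127, 609/254, -99/127, -195/254).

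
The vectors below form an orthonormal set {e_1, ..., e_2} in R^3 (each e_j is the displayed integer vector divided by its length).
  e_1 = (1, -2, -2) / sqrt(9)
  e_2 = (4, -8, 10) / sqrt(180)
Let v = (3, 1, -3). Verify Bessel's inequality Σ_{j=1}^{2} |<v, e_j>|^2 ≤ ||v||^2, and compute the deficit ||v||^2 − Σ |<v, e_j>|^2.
Σ |<v, e_j>|^2 = 46/5; ||v||^2 = 19; deficit = 49/5

Write each e_j = u_j / sqrt(<u_j, u_j>) where u_j is the displayed integer vector. Then <v, e_j> = <v, u_j> / sqrt(<u_j, u_j>), so |<v, e_j>|^2 = <v, u_j>^2 / <u_j, u_j>.
Coefficients: <v, e_1> = 7/sqrt(9), <v, e_2> = -26/sqrt(180).
Square and sum: Σ |<v, e_j>|^2 = 46/5.
Compute ||v||^2 = v·v = 19.
Deficit = 19 − 46/5 = 49/5 ≥ 0, confirming Bessel's inequality. (The deficit equals ||v − Σ <v,e_j> e_j||^2, the squared distance from v to span{e_j}.)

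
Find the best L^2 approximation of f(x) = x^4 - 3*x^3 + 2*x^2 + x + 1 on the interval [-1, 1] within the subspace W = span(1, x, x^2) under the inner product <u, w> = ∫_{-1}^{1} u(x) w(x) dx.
g(x) = 20*x^2/7 - 4*x/5 + 32/35

The best approximation g ∈ W is the orthogonal projection of f onto W. Writing g = a_0 + a_1 x + a_2 x^2, the coefficients solve the normal equations G · a = b where
  G_{ij} = <φ_i, φ_j> and b_i = <f, φ_i>, with φ_0 = 1, φ_1 = x, φ_2 = x^2.
G =
  [2, 0, 2/3]
  [0, 2/3, 0]
  [2/3, 0, 2/5],
b = (56/15, -8/15, 184/105).
Solving gives a_0 = 32/35, a_1 = -4/5, a_2 = 20/7, so
  g(x) = 20*x^2/7 - 4*x/5 + 32/35.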